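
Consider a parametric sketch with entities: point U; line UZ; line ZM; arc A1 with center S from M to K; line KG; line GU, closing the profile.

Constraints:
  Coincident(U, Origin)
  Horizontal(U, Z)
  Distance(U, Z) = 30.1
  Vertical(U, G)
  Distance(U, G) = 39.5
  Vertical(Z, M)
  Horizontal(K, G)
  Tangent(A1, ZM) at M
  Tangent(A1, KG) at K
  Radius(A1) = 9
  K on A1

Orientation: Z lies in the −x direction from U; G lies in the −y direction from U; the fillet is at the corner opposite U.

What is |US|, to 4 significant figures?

37.09

U is at the origin; U and Z share the same y with |UZ| = 30.1 and Z on the −x side, so Z = (-30.10, 0.000). U and G share the same x with |UG| = 39.5 and G on the −y side, so G = (0.000, -39.50). The virtual corner opposite U is at (-30.10, -39.50). The tangent condition forces SM to be normal to ZM and the tangent condition forces SK to be normal to KG, with radius 9.0, so the center S sits 9.0 in from both sides at S = (-21.10, -30.50). Then |US| = |S − U| = 37.09.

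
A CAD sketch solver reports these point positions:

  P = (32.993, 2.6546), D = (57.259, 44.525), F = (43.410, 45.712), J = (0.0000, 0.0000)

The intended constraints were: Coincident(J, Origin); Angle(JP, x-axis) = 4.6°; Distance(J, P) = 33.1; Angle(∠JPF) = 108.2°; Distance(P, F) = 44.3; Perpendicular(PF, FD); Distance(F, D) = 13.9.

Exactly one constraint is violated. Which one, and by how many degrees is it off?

Perpendicular(PF, FD) — off by 8.70°.

J = (0.00, 0.00) ✓; JP at 4.600° ✓; |JP| = 33.10 ✓; ∠JPF = 108.2° ✓; |PF| = 44.30 ✓; ∠(PF, FD) = 81.30° ✗; |FD| = 13.90 ✓.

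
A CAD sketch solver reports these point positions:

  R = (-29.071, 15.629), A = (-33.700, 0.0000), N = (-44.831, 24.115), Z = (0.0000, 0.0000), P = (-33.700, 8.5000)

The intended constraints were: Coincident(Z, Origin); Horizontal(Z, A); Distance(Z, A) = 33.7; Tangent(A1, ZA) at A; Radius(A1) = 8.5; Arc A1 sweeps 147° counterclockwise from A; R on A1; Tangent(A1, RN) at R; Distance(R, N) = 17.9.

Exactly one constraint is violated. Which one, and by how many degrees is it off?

Tangent(A1, RN) at R — off by 4.70°.

Z = (0.00, 0.00) ✓; Z.y = 0.00, A.y = 0.00 ✓; |ZA| = 33.70 ✓; ∠(PA, AZ) = 90.00° ✓; |PA| = 8.500 ✓; bearing(P→R) − bearing(P→A) = 147.0° ✓; |PR| = 8.500 ✓; ∠(PR, RN) = 85.30° ✗; |RN| = 17.90 ✓.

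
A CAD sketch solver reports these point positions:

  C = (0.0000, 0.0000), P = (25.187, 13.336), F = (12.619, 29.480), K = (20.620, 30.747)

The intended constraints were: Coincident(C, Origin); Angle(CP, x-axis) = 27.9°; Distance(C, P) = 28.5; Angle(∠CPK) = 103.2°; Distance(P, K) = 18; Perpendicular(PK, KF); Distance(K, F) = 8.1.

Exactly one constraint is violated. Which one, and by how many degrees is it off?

Perpendicular(PK, KF) — off by 5.70°.

C = (0.00, 0.00) ✓; CP at 27.90° ✓; |CP| = 28.50 ✓; ∠CPK = 103.2° ✓; |PK| = 18.00 ✓; ∠(PK, KF) = 84.30° ✗; |KF| = 8.101 ✓.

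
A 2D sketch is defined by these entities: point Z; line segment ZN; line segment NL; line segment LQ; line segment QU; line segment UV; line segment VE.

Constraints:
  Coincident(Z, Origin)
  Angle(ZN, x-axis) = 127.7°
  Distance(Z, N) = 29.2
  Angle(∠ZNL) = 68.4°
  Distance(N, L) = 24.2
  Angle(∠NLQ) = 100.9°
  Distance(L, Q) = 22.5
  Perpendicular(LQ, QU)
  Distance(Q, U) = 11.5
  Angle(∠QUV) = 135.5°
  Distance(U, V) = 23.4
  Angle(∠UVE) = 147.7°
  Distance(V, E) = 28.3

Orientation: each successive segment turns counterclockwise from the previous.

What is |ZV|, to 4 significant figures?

20.53

The perpendicularity gives QU at right angles to LQ, so QU runs at 48.40°; with |QU| = 11.5, U = (-5.751, -4.043). ∠QUV = 135.5° gives UV at 92.90° from the x-axis; with |UV| = 23.4, V = (-6.935, 19.33). Then |ZV| = |V − Z| = 20.53.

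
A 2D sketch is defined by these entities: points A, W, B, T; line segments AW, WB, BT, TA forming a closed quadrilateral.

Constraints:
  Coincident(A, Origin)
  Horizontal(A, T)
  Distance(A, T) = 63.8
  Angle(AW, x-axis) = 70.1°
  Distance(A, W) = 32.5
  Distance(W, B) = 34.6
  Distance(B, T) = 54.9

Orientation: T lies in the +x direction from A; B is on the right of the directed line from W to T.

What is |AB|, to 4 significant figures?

9.882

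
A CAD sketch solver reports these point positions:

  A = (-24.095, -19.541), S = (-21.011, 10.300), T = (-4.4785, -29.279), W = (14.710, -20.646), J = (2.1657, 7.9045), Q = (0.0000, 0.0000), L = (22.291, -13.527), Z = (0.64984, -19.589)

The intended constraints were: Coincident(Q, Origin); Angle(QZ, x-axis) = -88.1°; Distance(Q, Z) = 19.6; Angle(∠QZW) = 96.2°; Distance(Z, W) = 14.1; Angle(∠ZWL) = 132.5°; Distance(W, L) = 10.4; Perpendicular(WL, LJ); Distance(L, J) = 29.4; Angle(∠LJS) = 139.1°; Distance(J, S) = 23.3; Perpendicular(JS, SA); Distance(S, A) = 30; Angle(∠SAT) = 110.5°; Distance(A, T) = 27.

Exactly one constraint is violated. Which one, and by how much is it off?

Distance(A, T) = 27 — off by 5.10.

Q = (0.00, 0.00) ✓; QZ at -88.10° ✓; |QZ| = 19.60 ✓; ∠QZW = 96.20° ✓; |ZW| = 14.10 ✓; ∠ZWL = 132.5° ✓; |WL| = 10.40 ✓; ∠(WL, LJ) = 90.00° ✓; |LJ| = 29.40 ✓; ∠LJS = 139.1° ✓; |JS| = 23.30 ✓; ∠(JS, SA) = 90.00° ✓; |SA| = 30.00 ✓; ∠SAT = 110.5° ✓; |AT| = 21.90 ✗.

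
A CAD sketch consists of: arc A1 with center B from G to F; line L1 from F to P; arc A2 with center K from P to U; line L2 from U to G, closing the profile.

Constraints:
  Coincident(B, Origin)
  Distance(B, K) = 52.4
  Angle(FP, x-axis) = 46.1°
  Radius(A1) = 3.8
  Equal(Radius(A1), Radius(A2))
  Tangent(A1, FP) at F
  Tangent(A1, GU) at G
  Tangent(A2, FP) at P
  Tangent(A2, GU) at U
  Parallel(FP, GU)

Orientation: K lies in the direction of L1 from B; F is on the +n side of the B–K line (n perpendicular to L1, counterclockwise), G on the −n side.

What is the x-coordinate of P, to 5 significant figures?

33.596

The slot axis is L1's direction at 46.1°, so u = (cos 46.1°, sin 46.1°) = (0.69340, 0.72055) and n = (−sin 46.1°, cos 46.1°) = (-0.72055, 0.69340). B is at the origin and K lies 52.4 along u from B, so K = 52.4·u = (36.334, 37.757). Tangency of A1 to both parallel lines with radius 3.8 puts F and G at B ± 3.8·n: F = (-2.7381, 2.6349), G = (2.7381, -2.6349). Equal radii place P and U the same way about K: P = K + 3.8·n = (33.596, 40.392), U = K − 3.8·n = (39.072, 35.122). So P.x = 33.596.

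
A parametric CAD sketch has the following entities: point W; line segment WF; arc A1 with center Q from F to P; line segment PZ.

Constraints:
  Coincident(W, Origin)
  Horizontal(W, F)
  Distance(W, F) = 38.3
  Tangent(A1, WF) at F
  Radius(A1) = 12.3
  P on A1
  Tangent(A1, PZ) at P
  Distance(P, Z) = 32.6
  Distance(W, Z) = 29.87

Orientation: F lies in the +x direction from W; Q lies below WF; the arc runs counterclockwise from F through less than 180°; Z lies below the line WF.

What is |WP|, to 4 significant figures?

29.32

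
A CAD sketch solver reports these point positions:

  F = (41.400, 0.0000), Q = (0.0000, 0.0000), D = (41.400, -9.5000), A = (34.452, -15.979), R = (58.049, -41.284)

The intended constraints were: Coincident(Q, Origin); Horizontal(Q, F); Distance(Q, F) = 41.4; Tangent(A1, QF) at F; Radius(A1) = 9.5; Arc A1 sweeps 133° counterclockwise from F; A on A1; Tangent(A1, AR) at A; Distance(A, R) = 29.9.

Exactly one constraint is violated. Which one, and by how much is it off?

Distance(A, R) = 29.9 — off by 4.70.

Q = (0.00, 0.00) ✓; Q.y = 0.00, F.y = 0.00 ✓; |QF| = 41.40 ✓; ∠(DF, FQ) = 90.00° ✓; |DF| = 9.500 ✓; bearing(D→A) − bearing(D→F) = 133.0° ✓; |DA| = 9.500 ✓; ∠(DA, AR) = 90.00° ✓; |AR| = 34.60 ✗.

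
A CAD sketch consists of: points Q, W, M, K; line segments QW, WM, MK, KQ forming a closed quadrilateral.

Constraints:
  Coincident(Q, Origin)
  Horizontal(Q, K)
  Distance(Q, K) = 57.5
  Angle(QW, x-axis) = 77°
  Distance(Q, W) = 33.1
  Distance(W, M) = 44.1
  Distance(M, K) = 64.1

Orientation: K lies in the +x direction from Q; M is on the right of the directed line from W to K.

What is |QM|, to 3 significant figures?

11.4

Q is at the origin; QK is horizontal with |QK| = 57.5 and K in +x, so K = (57.5, 0). QW runs at 77.0° with |QW| = 33.1, so W = (7.45, 32.3). M is determined by |WM| = 44.1 and |MK| = 64.1 together: it lies at the intersection of circle(W, 44.1) and circle(K, 64.1). With |WK| = 59.5, the foot of the radical line on WK is 11.6 from W and the perpendicular offset is √(44.1² − 11.6²) = 42.5. Taking the right-of-WK solution: M = (-5.85, -9.80).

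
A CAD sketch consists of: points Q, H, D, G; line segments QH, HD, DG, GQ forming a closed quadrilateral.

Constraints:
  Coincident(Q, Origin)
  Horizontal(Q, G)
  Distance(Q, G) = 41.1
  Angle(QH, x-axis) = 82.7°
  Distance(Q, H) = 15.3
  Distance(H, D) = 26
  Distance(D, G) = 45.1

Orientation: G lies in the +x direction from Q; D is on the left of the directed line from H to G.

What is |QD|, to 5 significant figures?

40.417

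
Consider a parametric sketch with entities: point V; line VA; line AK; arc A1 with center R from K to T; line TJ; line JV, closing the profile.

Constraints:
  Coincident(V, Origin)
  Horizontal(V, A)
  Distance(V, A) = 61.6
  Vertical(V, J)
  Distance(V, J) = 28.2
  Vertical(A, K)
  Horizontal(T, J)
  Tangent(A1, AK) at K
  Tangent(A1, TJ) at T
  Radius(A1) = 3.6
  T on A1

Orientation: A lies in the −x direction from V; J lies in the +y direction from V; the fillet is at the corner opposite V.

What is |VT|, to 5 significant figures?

64.492

V is at the origin; V and A share the same y with |VA| = 61.6 and A on the −x side, so A = (-61.600, 0.0000). VJ is vertical with |VJ| = 28.2 and J on the +y side, so J = (0.0000, 28.200). The virtual corner opposite V is at (-61.600, 28.200). The tangent condition forces RK to be normal to AK and tangency of A1 to TJ means the radius RT is perpendicular to TJ, with radius 3.6, so the center R sits 3.6 in from both sides at R = (-58.000, 24.600). That places the tangent points at K = (-61.600, 24.600) on AK and T = (-58.000, 28.200) on TJ. Then |VT| = |T − V| = 64.492.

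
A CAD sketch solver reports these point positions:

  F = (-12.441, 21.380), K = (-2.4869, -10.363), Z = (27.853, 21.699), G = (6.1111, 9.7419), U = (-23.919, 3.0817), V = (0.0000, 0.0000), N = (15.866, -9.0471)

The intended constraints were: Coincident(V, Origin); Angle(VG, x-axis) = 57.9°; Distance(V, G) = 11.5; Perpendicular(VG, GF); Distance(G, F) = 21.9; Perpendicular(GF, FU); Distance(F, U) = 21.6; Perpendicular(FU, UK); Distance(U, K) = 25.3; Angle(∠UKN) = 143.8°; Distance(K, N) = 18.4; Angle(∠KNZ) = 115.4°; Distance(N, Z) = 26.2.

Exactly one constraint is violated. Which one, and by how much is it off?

Distance(N, Z) = 26.2 — off by 6.80.

V = (0.00, 0.00) ✓; VG at 57.90° ✓; |VG| = 11.50 ✓; ∠(VG, GF) = 90.00° ✓; |GF| = 21.90 ✓; ∠(GF, FU) = 90.00° ✓; |FU| = 21.60 ✓; ∠(FU, UK) = 90.00° ✓; |UK| = 25.30 ✓; ∠UKN = 143.8° ✓; |KN| = 18.40 ✓; ∠KNZ = 115.4° ✓; |NZ| = 33.00 ✗.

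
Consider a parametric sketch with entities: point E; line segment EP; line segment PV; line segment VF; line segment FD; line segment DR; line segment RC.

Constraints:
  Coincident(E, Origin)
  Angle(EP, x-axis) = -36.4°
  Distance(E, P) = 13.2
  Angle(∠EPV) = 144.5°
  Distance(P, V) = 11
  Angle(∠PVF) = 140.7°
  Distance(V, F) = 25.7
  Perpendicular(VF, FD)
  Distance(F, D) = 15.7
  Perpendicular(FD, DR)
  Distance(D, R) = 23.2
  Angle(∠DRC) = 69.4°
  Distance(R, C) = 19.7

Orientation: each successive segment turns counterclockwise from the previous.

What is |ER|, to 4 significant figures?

15.02

E is at the origin; EP runs at -36.4° with length 13.2, so P = (10.62, -7.833). ∠EPV = 144.5° gives PV at -0.9000° from the x-axis; with |PV| = 11.0, V = (21.62, -8.006). ∠PVF = 140.7° gives VF at 38.40° from the x-axis; with |VF| = 25.7, F = (41.76, 7.958). The perpendicularity gives FD at right angles to VF, so FD runs at 128.4°; with |FD| = 15.7, D = (32.01, 20.26). The perpendicularity gives DR at right angles to FD, so DR runs at -141.6°; with |DR| = 23.2, R = (13.83, 5.851). Then |ER| = |R − E| = 15.02.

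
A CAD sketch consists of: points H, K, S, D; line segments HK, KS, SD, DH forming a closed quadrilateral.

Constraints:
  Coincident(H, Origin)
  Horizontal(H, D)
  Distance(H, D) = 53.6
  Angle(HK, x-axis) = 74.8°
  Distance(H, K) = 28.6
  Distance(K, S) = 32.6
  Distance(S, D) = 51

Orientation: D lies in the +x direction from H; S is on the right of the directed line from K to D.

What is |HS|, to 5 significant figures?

5.4453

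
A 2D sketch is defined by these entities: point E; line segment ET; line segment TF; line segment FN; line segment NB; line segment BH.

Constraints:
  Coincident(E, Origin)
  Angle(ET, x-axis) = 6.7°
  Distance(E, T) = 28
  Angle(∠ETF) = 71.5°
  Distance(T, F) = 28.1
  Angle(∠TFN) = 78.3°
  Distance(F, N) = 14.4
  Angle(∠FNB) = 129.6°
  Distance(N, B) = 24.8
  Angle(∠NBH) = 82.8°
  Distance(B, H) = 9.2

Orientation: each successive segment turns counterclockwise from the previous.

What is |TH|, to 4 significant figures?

17.10

E is at the origin; ET runs at 6.7° with length 28.0, so T = (27.81, 3.267). ∠ETF = 71.5° gives TF at 115.2° from the x-axis; with |TF| = 28.1, F = (15.84, 28.69). ∠TFN = 78.3° gives FN at -143.1° from the x-axis; with |FN| = 14.4, N = (4.329, 20.05). ∠FNB = 129.6° gives NB at -92.70° from the x-axis; with |NB| = 24.8, B = (3.161, -4.726). ∠NBH = 82.8° gives BH at 4.500° from the x-axis; with |BH| = 9.2, H = (12.33, -4.004). Then |TH| = |H − T| = 17.10.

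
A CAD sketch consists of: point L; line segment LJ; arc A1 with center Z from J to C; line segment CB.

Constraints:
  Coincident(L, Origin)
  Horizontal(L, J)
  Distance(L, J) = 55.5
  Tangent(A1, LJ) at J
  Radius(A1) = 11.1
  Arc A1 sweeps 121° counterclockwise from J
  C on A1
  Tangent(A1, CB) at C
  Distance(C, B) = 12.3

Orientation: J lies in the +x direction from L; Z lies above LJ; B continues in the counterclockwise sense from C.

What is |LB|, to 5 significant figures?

64.745

On A1, J sits at bearing -90° from Z; a 121° counterclockwise sweep puts C at bearing 31°, so C = Z + 11.1·(cos 31°, sin 31°) = (65.015, 16.817). Tangency of A1 to CB means the radius ZC is perpendicular to CB, so CB runs along (−sin 31°, cos 31°); with |CB| = 12.3, B = (58.680, 27.360). Then |LB| = |B − L| = 64.745.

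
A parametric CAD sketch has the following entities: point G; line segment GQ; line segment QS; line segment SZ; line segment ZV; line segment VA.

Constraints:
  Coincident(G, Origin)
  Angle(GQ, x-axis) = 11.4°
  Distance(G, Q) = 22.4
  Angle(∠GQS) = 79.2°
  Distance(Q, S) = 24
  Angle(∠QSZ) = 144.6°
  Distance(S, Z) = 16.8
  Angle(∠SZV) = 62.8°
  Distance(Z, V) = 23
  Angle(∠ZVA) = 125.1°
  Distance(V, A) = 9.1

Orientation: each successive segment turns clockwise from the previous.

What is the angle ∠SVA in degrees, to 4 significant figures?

80.82°

G is at the origin; GQ runs at 11.4° with length 22.4, so Q = (21.96, 4.428). ∠GQS = 79.2° gives QS at -89.40° from the x-axis; with |QS| = 24.0, S = (22.21, -19.57). ∠QSZ = 144.6° gives SZ at -124.8° from the x-axis; with |SZ| = 16.8, Z = (12.62, -33.37). ∠SZV = 62.8° gives ZV at 118.0° from the x-axis; with |ZV| = 23.0, V = (1.824, -13.06). ∠ZVA = 125.1° gives VA at 63.10° from the x-axis; with |VA| = 9.1, A = (5.941, -4.943). Then cos ∠SVA = VS·VA / (|VS||VA|), giving 80.82°.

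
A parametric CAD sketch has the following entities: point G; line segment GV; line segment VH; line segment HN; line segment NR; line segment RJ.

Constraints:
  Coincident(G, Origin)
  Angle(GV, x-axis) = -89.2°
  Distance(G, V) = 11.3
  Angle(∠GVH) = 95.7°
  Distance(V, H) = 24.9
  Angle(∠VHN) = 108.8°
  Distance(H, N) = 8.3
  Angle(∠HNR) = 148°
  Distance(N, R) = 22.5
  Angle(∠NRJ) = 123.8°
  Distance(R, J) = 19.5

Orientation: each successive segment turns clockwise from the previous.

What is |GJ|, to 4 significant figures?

25.93

G is at the origin; GV runs at -89.2° with length 11.3, so V = (0.1578, -11.30). ∠GVH = 95.7° gives VH at -173.5° from the x-axis; with |VH| = 24.9, H = (-24.58, -14.12). ∠VHN = 108.8° gives HN at 115.3° from the x-axis; with |HN| = 8.3, N = (-28.13, -6.614). ∠HNR = 148.0° gives NR at 83.30° from the x-axis; with |NR| = 22.5, R = (-25.50, 15.73). ∠NRJ = 123.8° gives RJ at 27.10° from the x-axis; with |RJ| = 19.5, J = (-8.145, 24.62). Then |GJ| = |J − G| = 25.93.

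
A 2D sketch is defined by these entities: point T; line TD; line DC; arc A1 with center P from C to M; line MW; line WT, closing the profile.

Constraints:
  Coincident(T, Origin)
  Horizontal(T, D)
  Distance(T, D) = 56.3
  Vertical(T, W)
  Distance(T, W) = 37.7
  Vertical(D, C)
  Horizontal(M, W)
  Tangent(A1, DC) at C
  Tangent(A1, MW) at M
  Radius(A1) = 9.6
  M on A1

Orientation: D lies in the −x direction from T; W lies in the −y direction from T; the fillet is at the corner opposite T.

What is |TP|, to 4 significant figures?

54.50

T and W share the same x with |TW| = 37.7 and W on the −y side, so W = (0.000, -37.70). The virtual corner opposite T is at (-56.30, -37.70). Since A1 is tangent to DC there, PC ⟂ DC and since A1 is tangent to MW there, PM ⟂ MW, with radius 9.6, so the center P sits 9.6 in from both sides at P = (-46.70, -28.10). Then |TP| = |P − T| = 54.50.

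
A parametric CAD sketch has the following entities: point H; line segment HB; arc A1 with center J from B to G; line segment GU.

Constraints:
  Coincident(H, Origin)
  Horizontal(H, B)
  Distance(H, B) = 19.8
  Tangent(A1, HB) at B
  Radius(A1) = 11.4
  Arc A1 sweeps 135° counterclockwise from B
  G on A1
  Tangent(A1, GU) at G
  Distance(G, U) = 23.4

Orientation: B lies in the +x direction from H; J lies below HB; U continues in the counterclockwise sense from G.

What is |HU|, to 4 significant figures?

45.79

On A1, B sits at bearing 90° from J; a 135° counterclockwise sweep puts G at bearing 225°, so G = J + 11.4·(cos 225°, sin 225°) = (11.74, -19.46). The tangent condition forces JG to be normal to GU, so GU runs along (−sin 225°, cos 225°); with |GU| = 23.4, U = (28.29, -36.01). Then |HU| = |U − H| = 45.79.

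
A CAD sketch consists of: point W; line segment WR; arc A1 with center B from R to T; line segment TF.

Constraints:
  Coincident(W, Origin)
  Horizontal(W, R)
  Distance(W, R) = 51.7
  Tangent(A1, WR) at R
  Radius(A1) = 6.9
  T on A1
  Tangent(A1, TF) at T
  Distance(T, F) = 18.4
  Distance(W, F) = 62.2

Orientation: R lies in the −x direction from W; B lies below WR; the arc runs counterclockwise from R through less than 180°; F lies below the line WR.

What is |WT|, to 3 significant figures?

59.1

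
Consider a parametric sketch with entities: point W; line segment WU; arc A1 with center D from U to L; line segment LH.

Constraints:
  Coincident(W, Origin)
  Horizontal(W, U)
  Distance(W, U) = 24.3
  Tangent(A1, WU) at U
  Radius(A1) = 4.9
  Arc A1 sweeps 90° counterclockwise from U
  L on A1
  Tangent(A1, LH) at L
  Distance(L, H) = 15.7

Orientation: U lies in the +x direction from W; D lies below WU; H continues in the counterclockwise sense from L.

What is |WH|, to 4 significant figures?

28.30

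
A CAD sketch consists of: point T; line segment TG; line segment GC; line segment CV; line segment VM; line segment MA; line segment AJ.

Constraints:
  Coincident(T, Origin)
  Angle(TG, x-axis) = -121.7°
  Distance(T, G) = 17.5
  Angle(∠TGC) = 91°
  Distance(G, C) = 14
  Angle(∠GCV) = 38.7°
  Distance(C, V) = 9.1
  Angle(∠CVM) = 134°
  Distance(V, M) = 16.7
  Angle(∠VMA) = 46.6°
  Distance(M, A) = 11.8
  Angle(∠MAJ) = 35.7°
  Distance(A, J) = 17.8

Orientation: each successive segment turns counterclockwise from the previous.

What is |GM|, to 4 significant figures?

10.30

∠GCV = 38.7° gives CV at 108.6° from the x-axis; with |CV| = 9.1, V = (-0.3171, -13.83). ∠CVM = 134.0° gives VM at 154.6° from the x-axis; with |VM| = 16.7, M = (-15.40, -6.665). Then |GM| = |M − G| = 10.30.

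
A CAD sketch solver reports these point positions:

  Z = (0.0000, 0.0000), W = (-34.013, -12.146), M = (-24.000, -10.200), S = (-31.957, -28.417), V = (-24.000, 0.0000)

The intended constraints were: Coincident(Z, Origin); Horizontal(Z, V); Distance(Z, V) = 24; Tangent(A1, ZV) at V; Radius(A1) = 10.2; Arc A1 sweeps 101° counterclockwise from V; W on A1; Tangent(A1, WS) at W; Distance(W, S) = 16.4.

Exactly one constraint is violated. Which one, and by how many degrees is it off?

Tangent(A1, WS) at W — off by 3.80°.

Z = (0.00, 0.00) ✓; Z.y = 0.00, V.y = 0.00 ✓; |ZV| = 24.00 ✓; ∠(MV, VZ) = 90.00° ✓; |MV| = 10.20 ✓; bearing(M→W) − bearing(M→V) = 101.0° ✓; |MW| = 10.20 ✓; ∠(MW, WS) = 93.80° ✗; |WS| = 16.40 ✓.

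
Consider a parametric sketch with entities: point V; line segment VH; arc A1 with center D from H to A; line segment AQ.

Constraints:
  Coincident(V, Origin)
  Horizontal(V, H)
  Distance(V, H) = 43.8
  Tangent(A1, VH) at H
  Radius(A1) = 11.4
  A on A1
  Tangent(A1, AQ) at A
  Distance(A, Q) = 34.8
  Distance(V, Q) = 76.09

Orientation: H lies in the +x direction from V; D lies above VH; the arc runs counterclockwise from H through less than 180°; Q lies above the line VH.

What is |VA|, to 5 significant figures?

55.563

Checks: ∠(DH, HV) = 90.00° ✓; |DH| = 11.40 ✓; |DA| = 11.40 ✓; ∠(DA, AQ) = 90.00° ✓; |AQ| = 34.80 ✓; |VQ| = 76.09 ✓.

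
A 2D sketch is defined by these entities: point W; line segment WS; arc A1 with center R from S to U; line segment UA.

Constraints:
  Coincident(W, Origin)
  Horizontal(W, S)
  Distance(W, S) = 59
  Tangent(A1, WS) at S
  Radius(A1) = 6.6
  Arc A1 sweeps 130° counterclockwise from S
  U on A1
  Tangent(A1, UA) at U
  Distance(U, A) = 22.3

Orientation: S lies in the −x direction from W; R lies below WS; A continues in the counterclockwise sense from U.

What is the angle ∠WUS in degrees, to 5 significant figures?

55.393°

A1 meets WS tangentially, so RS is at right angles to WS, so R = S + (0, -6.6) = (-59.000, -6.6000). On A1, S sits at bearing 90° from R; a 130° counterclockwise sweep puts U at bearing 220°, so U = R + 6.6·(cos 220°, sin 220°) = (-64.056, -10.842). Then cos ∠WUS = UW·US / (|UW||US|), giving 55.393°.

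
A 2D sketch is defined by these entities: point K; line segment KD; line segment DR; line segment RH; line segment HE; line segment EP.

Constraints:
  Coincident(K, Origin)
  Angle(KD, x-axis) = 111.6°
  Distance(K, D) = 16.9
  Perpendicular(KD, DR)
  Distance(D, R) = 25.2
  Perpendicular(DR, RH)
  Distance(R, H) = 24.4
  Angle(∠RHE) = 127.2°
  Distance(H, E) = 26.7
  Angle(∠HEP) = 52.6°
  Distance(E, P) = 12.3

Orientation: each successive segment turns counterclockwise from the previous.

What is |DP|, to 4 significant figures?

28.52

K is at the origin; KD runs at 111.6° with length 16.9, so D = (-6.221, 15.71). KD ⟂ DR, so DR runs at -158.4°; with |DR| = 25.2, R = (-29.65, 6.436). DR is perpendicular to RH, so RH runs at -68.40°; with |RH| = 24.4, H = (-20.67, -16.25). ∠RHE = 127.2° gives HE at -15.60° from the x-axis; with |HE| = 26.7, E = (5.047, -23.43). ∠HEP = 52.6° gives EP at 111.8° from the x-axis; with |EP| = 12.3, P = (0.4792, -12.01). Then |DP| = |P − D| = 28.52.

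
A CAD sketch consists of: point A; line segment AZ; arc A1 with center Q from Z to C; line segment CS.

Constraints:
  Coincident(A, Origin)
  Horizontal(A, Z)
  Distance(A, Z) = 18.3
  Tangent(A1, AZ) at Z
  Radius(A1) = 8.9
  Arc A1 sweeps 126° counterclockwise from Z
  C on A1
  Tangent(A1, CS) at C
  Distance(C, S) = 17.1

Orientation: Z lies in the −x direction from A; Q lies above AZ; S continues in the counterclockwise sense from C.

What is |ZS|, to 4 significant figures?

28.11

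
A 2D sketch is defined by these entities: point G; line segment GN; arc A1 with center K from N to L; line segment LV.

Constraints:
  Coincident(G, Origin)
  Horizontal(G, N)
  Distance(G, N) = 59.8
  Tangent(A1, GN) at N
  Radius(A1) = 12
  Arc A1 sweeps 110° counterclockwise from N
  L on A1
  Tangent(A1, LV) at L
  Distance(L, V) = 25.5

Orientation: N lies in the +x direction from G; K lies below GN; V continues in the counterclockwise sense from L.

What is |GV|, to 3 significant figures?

69.9

G is at the origin; GN is horizontal with |GN| = 59.8 and N on the +x side, so N = (59.8, 0.00). Tangency of A1 to GN means the radius KN is perpendicular to GN, so K = N + (0, -12) = (59.8, -12.0). On A1, N sits at bearing 90° from K; a 110° counterclockwise sweep puts L at bearing 200°, so L = K + 12.0·(cos 200°, sin 200°) = (48.5, -16.1). Tangency of A1 to LV means the radius KL is perpendicular to LV, so LV runs along (−sin 200°, cos 200°); with |LV| = 25.5, V = (57.2, -40.1). Then |GV| = |V − G| = 69.9.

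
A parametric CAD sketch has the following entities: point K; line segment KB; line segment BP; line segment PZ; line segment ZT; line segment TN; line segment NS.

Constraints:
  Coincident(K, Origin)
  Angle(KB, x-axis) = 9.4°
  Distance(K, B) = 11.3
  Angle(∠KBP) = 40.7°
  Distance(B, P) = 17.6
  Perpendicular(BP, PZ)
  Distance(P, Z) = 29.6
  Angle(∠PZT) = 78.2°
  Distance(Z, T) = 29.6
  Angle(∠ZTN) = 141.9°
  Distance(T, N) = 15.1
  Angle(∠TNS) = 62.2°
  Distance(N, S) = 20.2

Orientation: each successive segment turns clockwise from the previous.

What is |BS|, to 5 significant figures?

7.8134

K is at the origin; KB runs at 9.4° with length 11.3, so B = (11.148, 1.8456). ∠KBP = 40.7° gives BP at -129.90° from the x-axis; with |BP| = 17.6, P = (-0.14125, -11.657). BP is perpendicular to PZ, so PZ runs at 140.10°; with |PZ| = 29.6, Z = (-22.849, 7.3304). ∠PZT = 78.2° gives ZT at 38.300° from the x-axis; with |ZT| = 29.6, T = (0.38004, 25.676). ∠ZTN = 141.9° gives TN at 0.20000° from the x-axis; with |TN| = 15.1, N = (15.480, 25.729). ∠TNS = 62.2° gives NS at -117.60° from the x-axis; with |NS| = 20.2, S = (6.1214, 7.8272). Then |BS| = |S − B| = 7.8134.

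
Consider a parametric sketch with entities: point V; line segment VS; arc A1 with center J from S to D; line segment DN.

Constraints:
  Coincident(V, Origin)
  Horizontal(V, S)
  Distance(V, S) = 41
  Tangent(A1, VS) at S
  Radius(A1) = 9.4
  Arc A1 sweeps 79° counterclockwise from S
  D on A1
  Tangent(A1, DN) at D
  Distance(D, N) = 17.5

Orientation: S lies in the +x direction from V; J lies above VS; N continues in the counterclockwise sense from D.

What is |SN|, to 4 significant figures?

27.79

V is at the origin; V and S share the same y with |VS| = 41.0 and S on the +x side, so S = (41.00, 0.000). The tangent condition forces JS to be normal to VS, so J = S + (0, 9.4) = (41.00, 9.400). On A1, S sits at bearing -90° from J; a 79° counterclockwise sweep puts D at bearing -11°, so D = J + 9.4·(cos -11°, sin -11°) = (50.23, 7.606). Tangency of A1 to DN means the radius JD is perpendicular to DN, so DN runs along (−sin -11°, cos -11°); with |DN| = 17.5, N = (53.57, 24.78). Then |SN| = |N − S| = 27.79.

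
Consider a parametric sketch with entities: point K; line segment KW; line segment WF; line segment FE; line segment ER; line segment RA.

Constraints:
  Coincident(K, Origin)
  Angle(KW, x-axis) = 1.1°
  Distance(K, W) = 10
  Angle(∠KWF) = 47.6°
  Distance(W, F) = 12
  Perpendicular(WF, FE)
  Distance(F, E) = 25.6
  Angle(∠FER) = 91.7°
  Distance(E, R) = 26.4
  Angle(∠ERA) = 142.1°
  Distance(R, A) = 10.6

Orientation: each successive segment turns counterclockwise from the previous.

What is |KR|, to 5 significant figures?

28.416

K is at the origin; KW runs at 1.1° with length 10.0, so W = (9.9982, 0.19197). ∠KWF = 47.6° gives WF at 133.50° from the x-axis; with |WF| = 12.0, F = (1.7379, 8.8965). WF ⟂ FE, so FE runs at -136.50°; with |FE| = 25.6, E = (-16.832, -8.7254). ∠FER = 91.7° gives ER at -48.200° from the x-axis; with |ER| = 26.4, R = (0.76478, -28.406). Then |KR| = |R − K| = 28.416.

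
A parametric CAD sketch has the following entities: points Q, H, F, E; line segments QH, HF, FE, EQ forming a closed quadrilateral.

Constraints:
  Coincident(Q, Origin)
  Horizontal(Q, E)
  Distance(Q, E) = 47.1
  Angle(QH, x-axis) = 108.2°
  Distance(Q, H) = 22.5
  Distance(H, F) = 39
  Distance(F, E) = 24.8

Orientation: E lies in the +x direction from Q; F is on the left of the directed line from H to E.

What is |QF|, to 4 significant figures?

37.48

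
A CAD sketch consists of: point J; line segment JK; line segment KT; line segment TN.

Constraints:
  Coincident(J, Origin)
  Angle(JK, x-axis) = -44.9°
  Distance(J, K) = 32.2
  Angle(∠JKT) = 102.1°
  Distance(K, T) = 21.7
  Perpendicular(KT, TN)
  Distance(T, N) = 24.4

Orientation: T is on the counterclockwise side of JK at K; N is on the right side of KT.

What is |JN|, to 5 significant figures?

62.709

J is at the origin; JK runs at -44.9° with length 32.2, so K = 32.2·(cos -44.9°, sin -44.9°) = (22.809, -22.729). ∠JKT = 102.1°, so KT runs at -44.9° + (180° − 102.1°) = 33.000° from the x-axis; with |KT| = 21.7, T = K + 21.7·(cos 33.000°, sin 33.000°) = (41.008, -10.910). KT is perpendicular to TN; with |TN| = 24.4 on the right of KT, N = T + 24.4·(0.54464, -0.83867) = (54.297, -31.374). Then |JN| = |N − J| = 62.709.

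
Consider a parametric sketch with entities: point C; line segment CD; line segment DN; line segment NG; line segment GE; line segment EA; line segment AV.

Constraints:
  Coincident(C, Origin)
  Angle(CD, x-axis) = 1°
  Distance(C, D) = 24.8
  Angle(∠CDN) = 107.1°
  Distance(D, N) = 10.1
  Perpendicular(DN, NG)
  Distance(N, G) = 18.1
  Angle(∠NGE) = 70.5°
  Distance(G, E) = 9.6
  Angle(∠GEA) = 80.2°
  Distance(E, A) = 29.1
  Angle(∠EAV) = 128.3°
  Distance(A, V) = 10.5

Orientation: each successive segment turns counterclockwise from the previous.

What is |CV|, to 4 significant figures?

48.68

∠GEA = 80.2° gives EA at 13.20° from the x-axis; with |EA| = 29.1, A = (39.11, 12.22). ∠EAV = 128.3° gives AV at 64.90° from the x-axis; with |AV| = 10.5, V = (43.56, 21.73). Then |CV| = |V − C| = 48.68.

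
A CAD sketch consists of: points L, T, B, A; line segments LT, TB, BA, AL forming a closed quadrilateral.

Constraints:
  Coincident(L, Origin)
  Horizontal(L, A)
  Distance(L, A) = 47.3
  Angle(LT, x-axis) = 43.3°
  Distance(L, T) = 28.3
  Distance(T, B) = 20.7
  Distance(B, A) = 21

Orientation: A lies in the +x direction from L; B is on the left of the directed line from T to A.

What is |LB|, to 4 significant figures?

45.93

Checks: |TB| = 20.70 ✓; |BA| = 21.00 ✓.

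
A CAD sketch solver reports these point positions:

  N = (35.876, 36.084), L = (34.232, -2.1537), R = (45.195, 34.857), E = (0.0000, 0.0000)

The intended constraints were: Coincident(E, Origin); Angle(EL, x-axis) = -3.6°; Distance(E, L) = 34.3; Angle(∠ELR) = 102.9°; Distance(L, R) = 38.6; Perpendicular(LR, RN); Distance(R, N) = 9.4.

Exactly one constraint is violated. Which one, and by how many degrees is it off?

Perpendicular(LR, RN) — off by 9.00°.

E = (0.00, 0.00) ✓; EL at -3.600° ✓; |EL| = 34.30 ✓; ∠ELR = 102.9° ✓; |LR| = 38.60 ✓; ∠(LR, RN) = 99.00° ✗; |RN| = 9.399 ✓.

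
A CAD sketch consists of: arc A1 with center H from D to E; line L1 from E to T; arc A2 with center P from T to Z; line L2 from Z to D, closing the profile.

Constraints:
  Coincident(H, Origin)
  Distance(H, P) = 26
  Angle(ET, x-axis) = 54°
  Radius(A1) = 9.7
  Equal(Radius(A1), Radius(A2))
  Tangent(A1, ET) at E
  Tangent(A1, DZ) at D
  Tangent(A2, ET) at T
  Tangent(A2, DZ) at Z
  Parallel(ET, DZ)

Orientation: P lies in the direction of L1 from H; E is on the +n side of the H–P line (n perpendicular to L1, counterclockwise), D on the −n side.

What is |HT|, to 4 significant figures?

27.75

The slot axis is L1's direction at 54.0°, so u = (cos 54.0°, sin 54.0°) = (0.5878, 0.8090) and n = (−sin 54.0°, cos 54.0°) = (-0.8090, 0.5878). H is at the origin and P lies 26.0 along u from H, so P = 26.0·u = (15.28, 21.03). Tangency of A1 to both parallel lines with radius 9.7 puts E and D at H ± 9.7·n: E = (-7.847, 5.702), D = (7.847, -5.702). Equal radii place T and Z the same way about P: T = P + 9.7·n = (7.435, 26.74), Z = P − 9.7·n = (23.13, 15.33). Then |HT| = |T − H| = 27.75.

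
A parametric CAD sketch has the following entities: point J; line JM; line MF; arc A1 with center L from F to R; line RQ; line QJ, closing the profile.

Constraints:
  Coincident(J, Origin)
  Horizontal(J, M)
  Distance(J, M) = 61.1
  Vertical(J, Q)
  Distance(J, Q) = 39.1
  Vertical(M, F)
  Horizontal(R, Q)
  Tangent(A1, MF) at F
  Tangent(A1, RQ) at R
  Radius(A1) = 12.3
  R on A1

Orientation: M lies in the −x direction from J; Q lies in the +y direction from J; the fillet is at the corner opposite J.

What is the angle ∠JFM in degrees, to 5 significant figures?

66.317°

J is at the origin; J and M share the same y with |JM| = 61.1 and M on the −x side, so M = (-61.100, 0.0000). JQ is vertical with |JQ| = 39.1 and Q on the +y side, so Q = (0.0000, 39.100). The virtual corner opposite J is at (-61.100, 39.100). Tangency of A1 to MF means the radius LF is perpendicular to MF and the tangent condition forces LR to be normal to RQ, with radius 12.3, so the center L sits 12.3 in from both sides at L = (-48.800, 26.800). That places the tangent points at F = (-61.100, 26.800) on MF and R = (-48.800, 39.100) on RQ. Then cos ∠JFM = FJ·FM / (|FJ||FM|), giving 66.317°.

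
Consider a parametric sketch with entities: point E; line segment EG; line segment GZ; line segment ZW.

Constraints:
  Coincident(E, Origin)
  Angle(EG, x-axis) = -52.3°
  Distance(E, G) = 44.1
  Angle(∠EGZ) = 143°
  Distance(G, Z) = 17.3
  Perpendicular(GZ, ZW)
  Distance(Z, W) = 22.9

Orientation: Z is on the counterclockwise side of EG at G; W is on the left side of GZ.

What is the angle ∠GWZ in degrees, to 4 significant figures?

37.07°

E is at the origin; EG runs at -52.3° with length 44.1, so G = 44.1·(cos -52.3°, sin -52.3°) = (26.97, -34.89). ∠EGZ = 143.0°, so GZ runs at -52.3° + (180° − 143.0°) = -15.30° from the x-axis; with |GZ| = 17.3, Z = G + 17.3·(cos -15.30°, sin -15.30°) = (43.66, -39.46). GZ is perpendicular to ZW; with |ZW| = 22.9 on the left of GZ, W = Z + 22.9·(0.2639, 0.9646) = (49.70, -17.37). Then cos ∠GWZ = WG·WZ / (|WG||WZ|), giving 37.07°.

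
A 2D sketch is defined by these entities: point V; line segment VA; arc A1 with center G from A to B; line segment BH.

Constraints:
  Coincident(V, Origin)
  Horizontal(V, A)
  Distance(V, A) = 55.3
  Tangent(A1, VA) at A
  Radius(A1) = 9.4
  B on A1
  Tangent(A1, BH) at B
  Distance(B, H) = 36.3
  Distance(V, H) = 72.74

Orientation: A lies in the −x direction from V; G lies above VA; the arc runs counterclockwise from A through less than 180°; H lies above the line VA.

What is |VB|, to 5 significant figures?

47.710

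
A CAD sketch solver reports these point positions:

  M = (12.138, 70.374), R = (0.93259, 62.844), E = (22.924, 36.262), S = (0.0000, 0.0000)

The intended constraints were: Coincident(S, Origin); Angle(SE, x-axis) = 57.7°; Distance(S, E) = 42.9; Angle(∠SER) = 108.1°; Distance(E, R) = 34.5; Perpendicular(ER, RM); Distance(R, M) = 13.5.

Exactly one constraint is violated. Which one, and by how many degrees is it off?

Perpendicular(ER, RM) — off by 5.70°.

S = (0.00, 0.00) ✓; SE at 57.70° ✓; |SE| = 42.90 ✓; ∠SER = 108.1° ✓; |ER| = 34.50 ✓; ∠(ER, RM) = 95.70° ✗; |RM| = 13.50 ✓.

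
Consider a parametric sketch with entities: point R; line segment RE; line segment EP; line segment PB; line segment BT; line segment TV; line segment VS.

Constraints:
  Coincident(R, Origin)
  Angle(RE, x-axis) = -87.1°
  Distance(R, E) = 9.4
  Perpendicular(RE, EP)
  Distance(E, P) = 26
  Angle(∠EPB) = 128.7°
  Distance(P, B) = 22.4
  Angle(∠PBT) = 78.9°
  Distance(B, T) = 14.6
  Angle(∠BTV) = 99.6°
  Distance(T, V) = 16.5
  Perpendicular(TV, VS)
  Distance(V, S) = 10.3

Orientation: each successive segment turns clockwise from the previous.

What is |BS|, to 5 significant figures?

19.373

R is at the origin; RE runs at -87.1° with length 9.4, so E = (0.47557, -9.3880). RE ⟂ EP, so EP runs at -177.10°; with |EP| = 26.0, P = (-25.491, -10.703). ∠EPB = 128.7° gives PB at 131.60° from the x-axis; with |PB| = 22.4, B = (-40.363, 6.0473). ∠PBT = 78.9° gives BT at 30.500° from the x-axis; with |BT| = 14.6, T = (-27.783, 13.457). ∠BTV = 99.6° gives TV at -49.900° from the x-axis; with |TV| = 16.5, V = (-17.155, 0.83616). TV is perpendicular to VS, so VS runs at -139.90°; with |VS| = 10.3, S = (-25.034, -5.7983). Then |BS| = |S − B| = 19.373.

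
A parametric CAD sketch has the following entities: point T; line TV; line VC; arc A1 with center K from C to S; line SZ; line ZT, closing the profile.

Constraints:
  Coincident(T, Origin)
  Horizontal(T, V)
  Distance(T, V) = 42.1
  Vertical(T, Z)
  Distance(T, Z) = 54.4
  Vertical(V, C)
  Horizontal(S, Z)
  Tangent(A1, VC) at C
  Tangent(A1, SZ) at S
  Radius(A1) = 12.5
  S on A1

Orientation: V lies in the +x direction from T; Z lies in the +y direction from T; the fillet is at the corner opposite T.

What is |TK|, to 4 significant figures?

51.30

T is at the origin; TV is horizontal with |TV| = 42.1 and V on the +x side, so V = (42.10, 0.000). TZ is vertical with |TZ| = 54.4 and Z on the +y side, so Z = (0.000, 54.40). The virtual corner opposite T is at (42.10, 54.40). The tangent condition forces KC to be normal to VC and since A1 is tangent to SZ there, KS ⟂ SZ, with radius 12.5, so the center K sits 12.5 in from both sides at K = (29.60, 41.90). Then |TK| = |K − T| = 51.30.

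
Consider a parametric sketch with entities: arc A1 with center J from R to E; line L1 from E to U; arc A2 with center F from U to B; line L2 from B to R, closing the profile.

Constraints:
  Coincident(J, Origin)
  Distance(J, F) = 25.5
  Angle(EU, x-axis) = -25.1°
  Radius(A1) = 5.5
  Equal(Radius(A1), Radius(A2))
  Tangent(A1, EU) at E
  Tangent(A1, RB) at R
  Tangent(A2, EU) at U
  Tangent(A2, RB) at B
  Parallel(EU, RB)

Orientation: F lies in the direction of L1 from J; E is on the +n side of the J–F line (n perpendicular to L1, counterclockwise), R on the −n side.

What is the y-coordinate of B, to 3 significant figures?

-15.8

Tangency of A1 to both parallel lines with radius 5.5 puts E and R at J ± 5.5·n: E = (2.33, 4.98), R = (-2.33, -4.98). Equal radii place U and B the same way about F: U = F + 5.5·n = (25.4, -5.84), B = F − 5.5·n = (20.8, -15.8). So B.y = -15.8.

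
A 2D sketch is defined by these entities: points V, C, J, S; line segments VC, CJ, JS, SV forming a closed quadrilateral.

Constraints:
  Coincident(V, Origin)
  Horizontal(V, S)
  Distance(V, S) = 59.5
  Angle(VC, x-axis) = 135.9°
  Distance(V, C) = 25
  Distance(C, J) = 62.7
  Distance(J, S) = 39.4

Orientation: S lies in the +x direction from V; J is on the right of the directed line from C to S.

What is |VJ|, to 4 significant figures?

37.73

Checks: |CJ| = 62.70 ✓; |JS| = 39.40 ✓.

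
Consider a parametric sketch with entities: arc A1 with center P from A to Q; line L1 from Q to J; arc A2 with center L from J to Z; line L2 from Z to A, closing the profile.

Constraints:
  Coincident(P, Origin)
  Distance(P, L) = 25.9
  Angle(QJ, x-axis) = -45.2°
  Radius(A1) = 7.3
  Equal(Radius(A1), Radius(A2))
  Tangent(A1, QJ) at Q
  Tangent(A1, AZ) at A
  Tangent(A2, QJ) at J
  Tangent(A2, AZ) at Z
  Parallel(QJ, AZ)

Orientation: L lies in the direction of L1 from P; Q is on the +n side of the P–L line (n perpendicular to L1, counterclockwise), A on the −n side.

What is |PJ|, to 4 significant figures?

26.91

The slot axis is L1's direction at -45.2°, so u = (cos -45.2°, sin -45.2°) = (0.7046, -0.7096) and n = (−sin -45.2°, cos -45.2°) = (0.7096, 0.7046). P is at the origin and L lies 25.9 along u from P, so L = 25.9·u = (18.25, -18.38). Tangency of A1 to both parallel lines with radius 7.3 puts Q and A at P ± 7.3·n: Q = (5.180, 5.144), A = (-5.180, -5.144). Equal radii place J and Z the same way about L: J = L + 7.3·n = (23.43, -13.23), Z = L − 7.3·n = (13.07, -23.52). Then |PJ| = |J − P| = 26.91.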